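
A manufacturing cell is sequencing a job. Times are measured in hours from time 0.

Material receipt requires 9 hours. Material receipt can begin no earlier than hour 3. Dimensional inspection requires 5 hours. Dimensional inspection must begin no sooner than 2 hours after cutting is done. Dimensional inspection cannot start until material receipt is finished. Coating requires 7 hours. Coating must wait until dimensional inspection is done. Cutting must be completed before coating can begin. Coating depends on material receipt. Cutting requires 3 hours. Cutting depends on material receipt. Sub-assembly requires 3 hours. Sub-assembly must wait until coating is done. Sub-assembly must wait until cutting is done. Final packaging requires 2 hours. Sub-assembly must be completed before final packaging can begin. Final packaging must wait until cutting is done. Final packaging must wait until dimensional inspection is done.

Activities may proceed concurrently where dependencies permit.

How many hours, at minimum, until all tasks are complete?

Material receipt cannot begin until its own release at hour 3. It runs from hour 3 to 3 + 9 = hour 12.
Cutting waits on material receipt (finishes hour 12), so it starts at hour 12 and finishes at 12 + 3 = hour 15.
For dimensional inspection: cutting (finishes hour 15, plus 2-hour gap → hour 17); material receipt (finishes hour 12). Taking the maximum gives a start of hour 17, and it finishes at 17 + 5 = hour 22.
Coating cannot start until dimensional inspection (finishes hour 22); cutting (finishes hour 15); material receipt (finishes hour 12). The controlling bound is hour 22, so coating finishes at 22 + 7 = hour 29.
Sub-assembly cannot start until coating (finishes hour 29); cutting (finishes hour 15). The controlling bound is hour 29, so sub-assembly finishes at 29 + 3 = hour 32.
Final packaging has to wait for sub-assembly (finishes hour 32); cutting (finishes hour 15); dimensional inspection (finishes hour 22). The latest of these is hour 32, so final packaging runs hour 32 to 32 + 2 = hour 34.
All tasks are finished once the last one completes. Finish times: Material receipt at 12, Cutting at 15, Dimensional inspection at 22, Coating at 29, Sub-assembly at 32, Final packaging at 34. The latest is hour 34.

34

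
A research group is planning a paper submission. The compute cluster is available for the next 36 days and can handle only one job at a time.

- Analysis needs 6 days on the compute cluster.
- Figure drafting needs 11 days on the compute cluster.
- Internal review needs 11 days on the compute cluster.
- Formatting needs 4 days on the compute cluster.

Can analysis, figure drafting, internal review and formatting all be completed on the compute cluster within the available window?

Yes

Running back to back, the jobs need 6 + 11 + 11 + 4 = 32 days on the compute cluster.
Since 32 ≤ 36, they fit within the window.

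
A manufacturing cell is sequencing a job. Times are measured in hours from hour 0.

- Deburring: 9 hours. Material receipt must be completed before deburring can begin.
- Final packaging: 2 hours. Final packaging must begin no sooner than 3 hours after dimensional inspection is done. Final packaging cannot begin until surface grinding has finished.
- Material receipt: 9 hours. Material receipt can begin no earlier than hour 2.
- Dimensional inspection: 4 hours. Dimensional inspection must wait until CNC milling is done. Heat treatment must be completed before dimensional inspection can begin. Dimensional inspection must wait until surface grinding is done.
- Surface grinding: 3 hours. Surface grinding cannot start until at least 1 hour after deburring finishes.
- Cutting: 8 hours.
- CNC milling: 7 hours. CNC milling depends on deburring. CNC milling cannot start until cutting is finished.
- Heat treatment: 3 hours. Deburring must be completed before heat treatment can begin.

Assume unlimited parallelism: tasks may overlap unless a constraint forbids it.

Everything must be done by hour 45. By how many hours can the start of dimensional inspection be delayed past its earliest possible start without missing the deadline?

9

Nothing blocks cutting, so it runs from hour 0 to hour 8.
Material receipt cannot begin until its own release at hour 2. It runs from hour 2 to 2 + 9 = hour 11.
Deburring cannot begin until material receipt (finishes hour 11). It runs from hour 11 to 11 + 9 = hour 20.
Surface grinding cannot begin until deburring (finishes hour 20, plus 1-hour gap → hour 21). It runs from hour 21 to 21 + 3 = hour 24.
After deburring (finishes hour 20), heat treatment can start at hour 20 and finishes at hour 23.
CNC milling needs all of deburring (finishes hour 20); cutting (finishes hour 8). That puts its earliest start at hour 20; it finishes at 20 + 7 = hour 27.
For dimensional inspection: CNC milling (finishes hour 27); heat treatment (finishes hour 23); surface grinding (finishes hour 24). Taking the maximum gives a start of hour 27, and it finishes at 27 + 4 = hour 31.

Working backward from the deadline:
Final packaging has no dependents, so it just needs to finish by hour 45. Starting by 45 − 2 = hour 43 achieves that.
Dimensional inspection must finish before final packaging (must start by hour 43, minus 3-hour gap → hour 40). With a 4-hour duration, dimensional inspection must start by 40 − 4 = hour 36.
So dimensional inspection can start as early as hour 27 and as late as hour 36, giving 36 − 27 = 9 hours of slack.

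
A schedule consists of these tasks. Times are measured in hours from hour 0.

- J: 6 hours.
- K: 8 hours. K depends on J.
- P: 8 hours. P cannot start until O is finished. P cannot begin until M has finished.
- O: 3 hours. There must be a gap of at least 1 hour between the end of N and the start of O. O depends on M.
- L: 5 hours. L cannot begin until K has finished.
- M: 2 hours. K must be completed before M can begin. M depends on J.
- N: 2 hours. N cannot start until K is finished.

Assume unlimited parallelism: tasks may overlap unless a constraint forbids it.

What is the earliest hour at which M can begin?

14

Nothing blocks J, so it runs from hour 0 to hour 6.
K cannot begin until J (finishes hour 6). It runs from hour 6 to 6 + 8 = hour 14.
M waits on K (finishes hour 14); J (finishes hour 6). The latest of these is hour 14, which is the earliest M can start.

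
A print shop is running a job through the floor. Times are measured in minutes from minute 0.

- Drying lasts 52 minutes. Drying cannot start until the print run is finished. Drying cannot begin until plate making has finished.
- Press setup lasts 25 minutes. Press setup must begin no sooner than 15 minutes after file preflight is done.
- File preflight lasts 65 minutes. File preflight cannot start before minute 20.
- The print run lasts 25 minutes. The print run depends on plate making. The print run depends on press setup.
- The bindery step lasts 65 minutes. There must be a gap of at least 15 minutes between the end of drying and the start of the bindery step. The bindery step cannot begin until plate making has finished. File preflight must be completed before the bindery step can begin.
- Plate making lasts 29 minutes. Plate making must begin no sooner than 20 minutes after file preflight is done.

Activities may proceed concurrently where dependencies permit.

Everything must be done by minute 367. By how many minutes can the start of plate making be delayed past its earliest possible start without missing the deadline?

File preflight cannot begin until its own release at minute 20. It runs from minute 20 to 20 + 65 = minute 85.
After file preflight (finishes minute 85, plus 20-minute gap → minute 105), plate making can start at minute 105 and finishes at minute 134.

Working backward from the deadline:
Nothing follows the bindery step; the deadline of minute 367 is its only limit. It must start by 367 − 65 = minute 302.
Since the bindery step (must start by minute 302, minus 15-minute gap → minute 287) depends on it, drying must finish by minute 287. Backing off its 52-minute duration gives a latest start of minute 235.
The print run must finish before drying (must start by minute 235). With a 25-minute duration, the print run must start by 235 − 25 = minute 210.
Plate making must finish in time for the print run (must start by minute 210); drying (must start by minute 235); the bindery step (must start by minute 302). The tightest is minute 210, so plate making must start by 210 − 29 = minute 181.
So plate making can start as early as minute 105 and as late as minute 181, giving 181 − 105 = 76 minutes of slack.

76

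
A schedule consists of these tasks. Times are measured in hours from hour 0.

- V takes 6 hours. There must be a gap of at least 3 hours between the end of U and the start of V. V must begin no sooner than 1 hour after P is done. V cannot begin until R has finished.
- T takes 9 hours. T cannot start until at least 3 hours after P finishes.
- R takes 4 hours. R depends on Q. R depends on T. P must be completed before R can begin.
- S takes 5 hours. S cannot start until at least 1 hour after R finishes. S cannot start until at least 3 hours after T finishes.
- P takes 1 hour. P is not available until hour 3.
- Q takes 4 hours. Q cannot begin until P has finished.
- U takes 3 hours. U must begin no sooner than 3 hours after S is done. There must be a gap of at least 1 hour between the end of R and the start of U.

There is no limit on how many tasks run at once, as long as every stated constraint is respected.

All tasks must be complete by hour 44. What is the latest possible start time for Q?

V has no dependents, so it just needs to finish by hour 44. Starting by 44 − 6 = hour 38 achieves that.
U must finish before V (must start by hour 38, minus 3-hour gap → hour 35). With a 3-hour duration, U must start by 35 − 3 = hour 32.
S feeds into U (must start by hour 32, minus 3-hour gap → hour 29); so S must finish by hour 29 and therefore start by hour 24.
R feeds S (must start by hour 24, minus 1-hour gap → hour 23); U (must start by hour 32, minus 1-hour gap → hour 31); V (must start by hour 38). Taking the minimum, R must finish by hour 23 and start by 23 − 4 = hour 19.
Q must finish before R (must start by hour 19). With a 4-hour duration, Q must start by 19 − 4 = hour 15.

15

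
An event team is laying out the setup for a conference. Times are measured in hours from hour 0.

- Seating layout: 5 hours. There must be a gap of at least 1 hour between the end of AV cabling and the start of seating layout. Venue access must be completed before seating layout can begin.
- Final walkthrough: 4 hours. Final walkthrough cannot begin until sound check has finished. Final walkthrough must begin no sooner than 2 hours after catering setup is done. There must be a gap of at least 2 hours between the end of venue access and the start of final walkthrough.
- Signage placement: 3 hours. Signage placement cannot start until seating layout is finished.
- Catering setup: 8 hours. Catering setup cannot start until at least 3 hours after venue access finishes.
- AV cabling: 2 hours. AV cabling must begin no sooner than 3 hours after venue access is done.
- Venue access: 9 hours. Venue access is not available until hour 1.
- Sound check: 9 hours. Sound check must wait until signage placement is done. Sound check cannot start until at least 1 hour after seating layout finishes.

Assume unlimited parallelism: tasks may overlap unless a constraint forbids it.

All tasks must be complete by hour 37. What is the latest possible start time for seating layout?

16

Nothing follows final walkthrough; the deadline of hour 37 is its only limit. It must start by 37 − 4 = hour 33.
Sound check must finish before final walkthrough (must start by hour 33). With a 9-hour duration, sound check must start by 33 − 9 = hour 24.
Signage placement must finish before sound check (must start by hour 24). With a 3-hour duration, signage placement must start by 24 − 3 = hour 21.
Seating layout must finish in time for signage placement (must start by hour 21); sound check (must start by hour 24, minus 1-hour gap → hour 23). The tightest is hour 21, so seating layout must start by 21 − 5 = hour 16.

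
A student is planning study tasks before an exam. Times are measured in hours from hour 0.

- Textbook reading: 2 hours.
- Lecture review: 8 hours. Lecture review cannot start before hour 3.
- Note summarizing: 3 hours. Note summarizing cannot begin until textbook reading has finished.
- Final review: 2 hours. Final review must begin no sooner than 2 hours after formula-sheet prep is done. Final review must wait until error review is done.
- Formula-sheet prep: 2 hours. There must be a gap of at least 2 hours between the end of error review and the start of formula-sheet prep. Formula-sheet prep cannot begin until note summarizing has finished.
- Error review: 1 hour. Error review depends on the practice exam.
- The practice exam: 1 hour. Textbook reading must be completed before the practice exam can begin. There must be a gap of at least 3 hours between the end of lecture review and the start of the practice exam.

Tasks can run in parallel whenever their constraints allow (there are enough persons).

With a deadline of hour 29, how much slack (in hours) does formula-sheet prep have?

Lecture review cannot begin until its own release at hour 3. It runs from hour 3 to 3 + 8 = hour 11.
Textbook reading has no prerequisites, so it starts at hour 0 and finishes at hour 2.
Note summarizing cannot begin until textbook reading (finishes hour 2). It runs from hour 2 to 2 + 3 = hour 5.
For the practice exam: textbook reading (finishes hour 2); lecture review (finishes hour 11, plus 3-hour gap → hour 14). Taking the maximum gives a start of hour 14, and it finishes at 14 + 1 = hour 15.
Error review cannot begin until the practice exam (finishes hour 15). It runs from hour 15 to 15 + 1 = hour 16.
Formula-sheet prep has to wait for error review (finishes hour 16, plus 2-hour gap → hour 18); note summarizing (finishes hour 5). The latest of these is hour 18, so formula-sheet prep runs hour 18 to 18 + 2 = hour 20.

Working backward from the deadline:
Final review has no dependents, so it just needs to finish by hour 29. Starting by 29 − 2 = hour 27 achieves that.
Since final review (must start by hour 27, minus 2-hour gap → hour 25) depends on it, formula-sheet prep must finish by hour 25. Backing off its 2-hour duration gives a latest start of hour 23.
So formula-sheet prep can start as early as hour 18 and as late as hour 23, giving 23 − 18 = 5 hours of slack.

5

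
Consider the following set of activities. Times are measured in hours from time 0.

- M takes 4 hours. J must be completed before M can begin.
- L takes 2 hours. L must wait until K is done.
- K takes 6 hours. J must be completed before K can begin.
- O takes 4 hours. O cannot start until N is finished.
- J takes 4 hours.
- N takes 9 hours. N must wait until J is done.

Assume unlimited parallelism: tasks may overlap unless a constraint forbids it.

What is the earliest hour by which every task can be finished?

17

J can start immediately at hour 0; it finishes at hour 4.
N cannot begin until J (finishes hour 4). It runs from hour 4 to 4 + 9 = hour 13.
After N (finishes hour 13), O can start at hour 13 and finishes at hour 17.
M cannot begin until J (finishes hour 4). It runs from hour 4 to 4 + 4 = hour 8.
K cannot begin until J (finishes hour 4). It runs from hour 4 to 4 + 6 = hour 10.
After K (finishes hour 10), L can start at hour 10 and finishes at hour 12.
All tasks are finished once the last one completes. Finish times: J at 4, K at 10, L at 12, M at 8, N at 13, O at 17. The latest is hour 17.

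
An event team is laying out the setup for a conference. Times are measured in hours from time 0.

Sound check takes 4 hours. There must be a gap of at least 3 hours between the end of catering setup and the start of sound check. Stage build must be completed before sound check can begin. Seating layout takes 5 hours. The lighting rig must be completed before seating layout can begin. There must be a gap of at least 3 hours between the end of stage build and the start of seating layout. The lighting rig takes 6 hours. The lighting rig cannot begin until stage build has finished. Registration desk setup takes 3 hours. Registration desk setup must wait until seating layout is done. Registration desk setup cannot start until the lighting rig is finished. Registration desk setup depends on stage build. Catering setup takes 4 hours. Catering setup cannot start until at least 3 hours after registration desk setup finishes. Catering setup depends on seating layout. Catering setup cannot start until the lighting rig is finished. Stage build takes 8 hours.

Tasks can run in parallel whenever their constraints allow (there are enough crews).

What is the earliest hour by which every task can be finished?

36

Stage build can start immediately at hour 0; it finishes at hour 8.
The lighting rig waits on stage build (finishes hour 8), so it starts at hour 8 and finishes at 8 + 6 = hour 14.
Seating layout cannot start until the lighting rig (finishes hour 14); stage build (finishes hour 8, plus 3-hour gap → hour 11). The controlling bound is hour 14, so seating layout finishes at 14 + 5 = hour 19.
Registration desk setup cannot start until seating layout (finishes hour 19); the lighting rig (finishes hour 14); stage build (finishes hour 8). The controlling bound is hour 19, so registration desk setup finishes at 19 + 3 = hour 22.
Catering setup has to wait for registration desk setup (finishes hour 22, plus 3-hour gap → hour 25); seating layout (finishes hour 19); the lighting rig (finishes hour 14). The latest of these is hour 25, so catering setup runs hour 25 to 25 + 4 = hour 29.
Sound check has to wait for catering setup (finishes hour 29, plus 3-hour gap → hour 32); stage build (finishes hour 8). The latest of these is hour 32, so sound check runs hour 32 to 32 + 4 = hour 36.
All tasks are finished once the last one completes. Finish times: Stage build at 8, The lighting rig at 14, Seating layout at 19, Registration desk setup at 22, Catering setup at 29, Sound check at 36. The latest is hour 36.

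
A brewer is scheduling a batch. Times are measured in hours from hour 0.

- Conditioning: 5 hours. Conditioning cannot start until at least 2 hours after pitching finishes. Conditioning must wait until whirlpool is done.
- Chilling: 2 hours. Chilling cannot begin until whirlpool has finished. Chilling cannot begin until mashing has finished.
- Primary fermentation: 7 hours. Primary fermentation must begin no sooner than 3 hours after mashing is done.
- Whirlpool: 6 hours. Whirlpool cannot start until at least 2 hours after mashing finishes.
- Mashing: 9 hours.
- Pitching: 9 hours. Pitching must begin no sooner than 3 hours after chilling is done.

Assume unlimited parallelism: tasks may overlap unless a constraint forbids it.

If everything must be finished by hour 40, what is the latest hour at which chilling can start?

19

Conditioning must finish by hour 40; it takes 5 hours, so it must start by 40 − 5 = hour 35.
Pitching must finish before conditioning (must start by hour 35, minus 2-hour gap → hour 33). With a 9-hour duration, pitching must start by 33 − 9 = hour 24.
Since pitching (must start by hour 24, minus 3-hour gap → hour 21) depends on it, chilling must finish by hour 21. Backing off its 2-hour duration gives a latest start of hour 19.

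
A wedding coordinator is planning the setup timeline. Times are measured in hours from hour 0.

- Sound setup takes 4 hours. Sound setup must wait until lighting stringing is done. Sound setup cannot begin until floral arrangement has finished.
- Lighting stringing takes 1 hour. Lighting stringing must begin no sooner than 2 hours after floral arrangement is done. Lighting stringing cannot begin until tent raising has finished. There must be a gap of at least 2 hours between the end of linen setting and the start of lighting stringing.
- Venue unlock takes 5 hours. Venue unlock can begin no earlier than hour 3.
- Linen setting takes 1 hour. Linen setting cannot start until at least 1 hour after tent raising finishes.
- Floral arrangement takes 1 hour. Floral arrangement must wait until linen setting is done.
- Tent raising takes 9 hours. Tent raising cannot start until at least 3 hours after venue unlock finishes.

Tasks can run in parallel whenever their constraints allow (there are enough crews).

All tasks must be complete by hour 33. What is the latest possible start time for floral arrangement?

25

Sound setup must finish by hour 33; it takes 4 hours, so it must start by 33 − 4 = hour 29.
Since sound setup (must start by hour 29) depends on it, lighting stringing must finish by hour 29. Backing off its 1-hour duration gives a latest start of hour 28.
Floral arrangement has several dependents: lighting stringing (must start by hour 28, minus 2-hour gap → hour 26); sound setup (must start by hour 29). The earliest of those limits is hour 26, so floral arrangement must start by 26 − 1 = hour 25.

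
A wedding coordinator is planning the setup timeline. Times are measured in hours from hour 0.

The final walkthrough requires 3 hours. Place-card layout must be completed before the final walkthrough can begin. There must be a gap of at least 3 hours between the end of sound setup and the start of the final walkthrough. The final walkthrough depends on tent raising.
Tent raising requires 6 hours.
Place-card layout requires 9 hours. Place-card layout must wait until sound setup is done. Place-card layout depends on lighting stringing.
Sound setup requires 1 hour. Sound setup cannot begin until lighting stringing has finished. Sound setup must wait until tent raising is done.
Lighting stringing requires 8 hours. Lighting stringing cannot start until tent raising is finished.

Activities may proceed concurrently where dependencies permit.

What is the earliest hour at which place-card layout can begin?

Tent raising can start immediately at hour 0; it finishes at hour 6.
After tent raising (finishes hour 6), lighting stringing can start at hour 6 and finishes at hour 14.
Sound setup cannot start until lighting stringing (finishes hour 14); tent raising (finishes hour 6). The controlling bound is hour 14, so sound setup finishes at 14 + 1 = hour 15.
Place-card layout waits on sound setup (finishes hour 15); lighting stringing (finishes hour 14). The latest of these is hour 15, which is the earliest place-card layout can start.

15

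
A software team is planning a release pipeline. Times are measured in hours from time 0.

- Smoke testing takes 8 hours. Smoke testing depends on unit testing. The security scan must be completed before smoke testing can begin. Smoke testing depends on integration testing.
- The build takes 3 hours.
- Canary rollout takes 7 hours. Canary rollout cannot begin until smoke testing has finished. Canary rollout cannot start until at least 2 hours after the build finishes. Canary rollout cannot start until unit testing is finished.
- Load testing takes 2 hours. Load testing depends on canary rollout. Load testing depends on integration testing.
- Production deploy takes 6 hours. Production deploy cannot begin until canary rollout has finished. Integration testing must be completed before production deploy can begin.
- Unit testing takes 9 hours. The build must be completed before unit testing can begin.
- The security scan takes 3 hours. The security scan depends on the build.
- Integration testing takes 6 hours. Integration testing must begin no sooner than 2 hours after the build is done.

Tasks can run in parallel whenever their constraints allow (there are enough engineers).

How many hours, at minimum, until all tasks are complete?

33

The build has no prerequisites, so it starts at hour 0 and finishes at hour 3.
The security scan waits on the build (finishes hour 3), so it starts at hour 3 and finishes at 3 + 3 = hour 6.
After the build (finishes hour 3, plus 2-hour gap → hour 5), integration testing can start at hour 5 and finishes at hour 11.
Unit testing cannot begin until the build (finishes hour 3). It runs from hour 3 to 3 + 9 = hour 12.
For smoke testing: unit testing (finishes hour 12); the security scan (finishes hour 6); integration testing (finishes hour 11). Taking the maximum gives a start of hour 12, and it finishes at 12 + 8 = hour 20.
Canary rollout cannot start until smoke testing (finishes hour 20); the build (finishes hour 3, plus 2-hour gap → hour 5); unit testing (finishes hour 12). The controlling bound is hour 20, so canary rollout finishes at 20 + 7 = hour 27.
Production deploy cannot start until canary rollout (finishes hour 27); integration testing (finishes hour 11). The controlling bound is hour 27, so production deploy finishes at 27 + 6 = hour 33.
Load testing cannot start until canary rollout (finishes hour 27); integration testing (finishes hour 11). The controlling bound is hour 27, so load testing finishes at 27 + 2 = hour 29.
All tasks are finished once the last one completes. Finish times: The build at 3, Unit testing at 12, Integration testing at 11, The security scan at 6, Smoke testing at 20, Canary rollout at 27, Load testing at 29, Production deploy at 33. The latest is hour 33.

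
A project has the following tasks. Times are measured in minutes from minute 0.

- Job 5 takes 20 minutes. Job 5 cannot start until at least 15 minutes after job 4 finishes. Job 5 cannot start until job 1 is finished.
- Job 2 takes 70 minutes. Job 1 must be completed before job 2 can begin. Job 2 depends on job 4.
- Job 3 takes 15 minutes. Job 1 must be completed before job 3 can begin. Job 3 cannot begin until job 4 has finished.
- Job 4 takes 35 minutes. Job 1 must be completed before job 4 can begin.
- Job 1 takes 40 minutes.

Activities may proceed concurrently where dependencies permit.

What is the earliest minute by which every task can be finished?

145

Job 1 has no prerequisites, so it starts at minute 0 and finishes at minute 40.
After job 1 (finishes minute 40), job 4 can start at minute 40 and finishes at minute 75.
Job 5 cannot start until job 4 (finishes minute 75, plus 15-minute gap → minute 90); job 1 (finishes minute 40). The controlling bound is minute 90, so job 5 finishes at 90 + 20 = minute 110.
Job 3 has to wait for job 1 (finishes minute 40); job 4 (finishes minute 75). The latest of these is minute 75, so job 3 runs minute 75 to 75 + 15 = minute 90.
Job 2 cannot start until job 1 (finishes minute 40); job 4 (finishes minute 75). The controlling bound is minute 75, so job 2 finishes at 75 + 70 = minute 145.
All tasks are finished once the last one completes. Finish times: Job 1 at 40, Job 2 at 145, Job 3 at 90, Job 4 at 75, Job 5 at 110. The latest is minute 145.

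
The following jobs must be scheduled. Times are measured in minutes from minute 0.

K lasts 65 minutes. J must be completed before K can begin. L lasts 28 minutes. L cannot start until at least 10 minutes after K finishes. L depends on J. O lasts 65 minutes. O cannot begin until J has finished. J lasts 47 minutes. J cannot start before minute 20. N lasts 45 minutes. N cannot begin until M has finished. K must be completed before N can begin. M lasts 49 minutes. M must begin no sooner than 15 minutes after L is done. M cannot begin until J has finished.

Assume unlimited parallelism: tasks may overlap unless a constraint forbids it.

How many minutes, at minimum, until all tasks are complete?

279

After its own release at minute 20, J can start at minute 20 and finishes at minute 67.
O cannot begin until J (finishes minute 67). It runs from minute 67 to 67 + 65 = minute 132.
After J (finishes minute 67), K can start at minute 67 and finishes at minute 132.
For L: K (finishes minute 132, plus 10-minute gap → minute 142); J (finishes minute 67). Taking the maximum gives a start of minute 142, and it finishes at 142 + 28 = minute 170.
M has to wait for L (finishes minute 170, plus 15-minute gap → minute 185); J (finishes minute 67). The latest of these is minute 185, so M runs minute 185 to 185 + 49 = minute 234.
N cannot start until M (finishes minute 234); K (finishes minute 132). The controlling bound is minute 234, so N finishes at 234 + 45 = minute 279.
All tasks are finished once the last one completes. Finish times: J at 67, K at 132, L at 170, M at 234, N at 279, O at 132. The latest is minute 279.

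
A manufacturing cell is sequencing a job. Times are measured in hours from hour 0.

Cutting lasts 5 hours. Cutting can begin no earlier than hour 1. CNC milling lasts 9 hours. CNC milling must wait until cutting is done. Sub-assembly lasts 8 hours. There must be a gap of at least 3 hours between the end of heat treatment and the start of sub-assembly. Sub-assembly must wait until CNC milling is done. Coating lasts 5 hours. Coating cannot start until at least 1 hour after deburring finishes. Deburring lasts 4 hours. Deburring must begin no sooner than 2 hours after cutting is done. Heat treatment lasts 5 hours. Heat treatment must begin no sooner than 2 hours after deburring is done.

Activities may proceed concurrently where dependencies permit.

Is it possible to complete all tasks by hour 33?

Yes

After its own release at hour 1, cutting can start at hour 1 and finishes at hour 6.
After cutting (finishes hour 6), CNC milling can start at hour 6 and finishes at hour 15.
Deburring waits on cutting (finishes hour 6, plus 2-hour gap → hour 8), so it starts at hour 8 and finishes at 8 + 4 = hour 12.
After deburring (finishes hour 12, plus 1-hour gap → hour 13), coating can start at hour 13 and finishes at hour 18.
Heat treatment cannot begin until deburring (finishes hour 12, plus 2-hour gap → hour 14). It runs from hour 14 to 14 + 5 = hour 19.
Sub-assembly needs all of heat treatment (finishes hour 19, plus 3-hour gap → hour 22); CNC milling (finishes hour 15). That puts its earliest start at hour 22; it finishes at 22 + 8 = hour 30.
Every task is finished by hour 30, which is no later than the deadline of 33, so the schedule is feasible.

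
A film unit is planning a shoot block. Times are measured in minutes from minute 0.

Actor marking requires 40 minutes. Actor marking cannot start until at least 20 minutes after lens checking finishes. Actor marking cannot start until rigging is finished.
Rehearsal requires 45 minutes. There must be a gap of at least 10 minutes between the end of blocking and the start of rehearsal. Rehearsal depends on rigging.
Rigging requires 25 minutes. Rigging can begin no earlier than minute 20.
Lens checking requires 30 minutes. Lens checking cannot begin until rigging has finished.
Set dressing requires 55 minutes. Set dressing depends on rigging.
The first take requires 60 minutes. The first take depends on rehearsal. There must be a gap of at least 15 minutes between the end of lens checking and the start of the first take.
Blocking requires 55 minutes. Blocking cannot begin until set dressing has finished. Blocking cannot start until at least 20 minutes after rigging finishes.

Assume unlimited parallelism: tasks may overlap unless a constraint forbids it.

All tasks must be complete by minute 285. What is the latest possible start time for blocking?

115

Nothing follows the first take; the deadline of minute 285 is its only limit. It must start by 285 − 60 = minute 225.
Rehearsal feeds into the first take (must start by minute 225); so rehearsal must finish by minute 225 and therefore start by minute 180.
Blocking feeds into rehearsal (must start by minute 180, minus 10-minute gap → minute 170); so blocking must finish by minute 170 and therefore start by minute 115.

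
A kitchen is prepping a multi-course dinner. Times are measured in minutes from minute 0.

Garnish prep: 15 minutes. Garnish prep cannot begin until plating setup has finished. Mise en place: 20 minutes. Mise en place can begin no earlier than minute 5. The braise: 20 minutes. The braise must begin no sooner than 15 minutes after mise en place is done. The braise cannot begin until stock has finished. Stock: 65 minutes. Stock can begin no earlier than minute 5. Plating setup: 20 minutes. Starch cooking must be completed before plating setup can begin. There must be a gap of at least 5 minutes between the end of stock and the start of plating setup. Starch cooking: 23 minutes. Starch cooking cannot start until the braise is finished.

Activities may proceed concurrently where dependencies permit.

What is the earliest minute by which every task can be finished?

After its own release at minute 5, stock can start at minute 5 and finishes at minute 70.
Mise en place waits on its own release at minute 5, so it starts at minute 5 and finishes at 5 + 20 = minute 25.
The braise cannot start until mise en place (finishes minute 25, plus 15-minute gap → minute 40); stock (finishes minute 70). The controlling bound is minute 70, so the braise finishes at 70 + 20 = minute 90.
After the braise (finishes minute 90), starch cooking can start at minute 90 and finishes at minute 113.
For plating setup: starch cooking (finishes minute 113); stock (finishes minute 70, plus 5-minute gap → minute 75). Taking the maximum gives a start of minute 113, and it finishes at 113 + 20 = minute 133.
After plating setup (finishes minute 133), garnish prep can start at minute 133 and finishes at minute 148.
All tasks are finished once the last one completes. Finish times: Mise en place at 25, Stock at 70, The braise at 90, Starch cooking at 113, Plating setup at 133, Garnish prep at 148. The latest is minute 148.

148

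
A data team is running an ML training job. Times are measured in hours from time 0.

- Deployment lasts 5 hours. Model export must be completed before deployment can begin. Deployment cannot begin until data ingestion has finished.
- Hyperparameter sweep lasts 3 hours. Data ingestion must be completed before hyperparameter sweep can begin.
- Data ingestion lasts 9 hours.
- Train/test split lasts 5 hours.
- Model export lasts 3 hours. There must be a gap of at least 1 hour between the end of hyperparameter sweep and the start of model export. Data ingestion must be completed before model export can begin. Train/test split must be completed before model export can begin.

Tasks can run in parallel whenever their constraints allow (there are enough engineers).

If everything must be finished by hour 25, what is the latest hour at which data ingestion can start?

4

Nothing follows deployment; the deadline of hour 25 is its only limit. It must start by 25 − 5 = hour 20.
Model export feeds into deployment (must start by hour 20); so model export must finish by hour 20 and therefore start by hour 17.
Since model export (must start by hour 17, minus 1-hour gap → hour 16) depends on it, hyperparameter sweep must finish by hour 16. Backing off its 3-hour duration gives a latest start of hour 13.
For data ingestion: hyperparameter sweep (must start by hour 13); model export (must start by hour 17); deployment (must start by hour 20). The most restrictive is hour 13; with a 9-hour duration, data ingestion must start by hour 4.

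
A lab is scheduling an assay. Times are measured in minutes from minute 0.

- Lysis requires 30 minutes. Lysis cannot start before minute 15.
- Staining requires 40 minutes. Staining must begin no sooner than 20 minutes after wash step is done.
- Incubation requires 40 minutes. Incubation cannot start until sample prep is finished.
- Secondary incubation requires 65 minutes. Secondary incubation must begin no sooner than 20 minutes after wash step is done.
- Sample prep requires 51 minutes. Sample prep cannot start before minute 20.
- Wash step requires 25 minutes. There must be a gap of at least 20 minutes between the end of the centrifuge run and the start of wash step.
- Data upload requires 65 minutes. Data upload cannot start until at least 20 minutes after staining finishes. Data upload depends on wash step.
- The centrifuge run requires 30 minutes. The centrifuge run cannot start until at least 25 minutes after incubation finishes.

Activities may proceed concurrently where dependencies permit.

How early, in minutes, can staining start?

Sample prep waits on its own release at minute 20, so it starts at minute 20 and finishes at 20 + 51 = minute 71.
After sample prep (finishes minute 71), incubation can start at minute 71 and finishes at minute 111.
The centrifuge run waits on incubation (finishes minute 111, plus 25-minute gap → minute 136), so it starts at minute 136 and finishes at 136 + 30 = minute 166.
Wash step cannot begin until the centrifuge run (finishes minute 166, plus 20-minute gap → minute 186). It runs from minute 186 to 186 + 25 = minute 211.
Staining waits on wash step (finishes minute 211, plus 20-minute gap → minute 231), so the earliest it can start is minute 231.

231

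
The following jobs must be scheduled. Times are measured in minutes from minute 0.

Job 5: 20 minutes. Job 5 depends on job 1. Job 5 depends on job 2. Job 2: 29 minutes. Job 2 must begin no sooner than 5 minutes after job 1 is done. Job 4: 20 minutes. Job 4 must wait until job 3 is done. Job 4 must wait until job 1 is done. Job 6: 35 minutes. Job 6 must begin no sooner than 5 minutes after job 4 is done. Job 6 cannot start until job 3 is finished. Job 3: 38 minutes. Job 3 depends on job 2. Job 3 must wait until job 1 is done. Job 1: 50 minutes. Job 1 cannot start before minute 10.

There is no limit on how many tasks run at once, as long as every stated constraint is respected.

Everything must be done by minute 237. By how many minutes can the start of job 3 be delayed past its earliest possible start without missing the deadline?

Job 1 waits on its own release at minute 10, so it starts at minute 10 and finishes at 10 + 50 = minute 60.
After job 1 (finishes minute 60, plus 5-minute gap → minute 65), job 2 can start at minute 65 and finishes at minute 94.
Job 3 needs all of job 2 (finishes minute 94); job 1 (finishes minute 60). That puts its earliest start at minute 94; it finishes at 94 + 38 = minute 132.

Working backward from the deadline:
Job 6 has no dependents, so it just needs to finish by minute 237. Starting by 237 − 35 = minute 202 achieves that.
Job 4 feeds into job 6 (must start by minute 202, minus 5-minute gap → minute 197); so job 4 must finish by minute 197 and therefore start by minute 177.
Job 3 must finish in time for job 4 (must start by minute 177); job 6 (must start by minute 202). The tightest is minute 177, so job 3 must start by 177 − 38 = minute 139.
So job 3 can start as early as minute 94 and as late as minute 139, giving 139 − 94 = 45 minutes of slack.

45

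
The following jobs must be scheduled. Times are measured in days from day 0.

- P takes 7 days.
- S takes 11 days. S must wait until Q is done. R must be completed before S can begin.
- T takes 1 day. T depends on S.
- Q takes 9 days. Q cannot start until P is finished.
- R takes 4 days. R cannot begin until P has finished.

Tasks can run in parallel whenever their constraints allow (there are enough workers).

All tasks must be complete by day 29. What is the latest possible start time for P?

1

T has no dependents, so it just needs to finish by day 29. Starting by 29 − 1 = day 28 achieves that.
Since T (must start by day 28) depends on it, S must finish by day 28. Backing off its 11-day duration gives a latest start of day 17.
Q must finish before S (must start by day 17). With a 9-day duration, Q must start by 17 − 9 = day 8.
R must finish before S (must start by day 17). With a 4-day duration, R must start by 17 − 4 = day 13.
For P: Q (must start by day 8); R (must start by day 13). The most restrictive is day 8; with a 7-day duration, P must start by day 1.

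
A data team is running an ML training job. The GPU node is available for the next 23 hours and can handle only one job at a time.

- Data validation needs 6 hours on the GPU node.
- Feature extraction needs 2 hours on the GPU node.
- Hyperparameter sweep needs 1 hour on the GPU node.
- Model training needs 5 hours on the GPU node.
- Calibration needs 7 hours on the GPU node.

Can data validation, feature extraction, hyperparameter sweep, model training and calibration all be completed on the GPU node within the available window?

Yes

Running back to back, the jobs need 6 + 2 + 1 + 5 + 7 = 21 hours on the GPU node.
Since 21 ≤ 23, they fit within the window.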